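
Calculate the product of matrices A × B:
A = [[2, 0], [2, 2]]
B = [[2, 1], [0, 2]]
[[4, 2], [4, 6]]

Matrix multiplication:
C[0][0] = 2×2 + 0×0 = 4
C[0][1] = 2×1 + 0×2 = 2
C[1][0] = 2×2 + 2×0 = 4
C[1][1] = 2×1 + 2×2 = 6
Result: [[4, 2], [4, 6]]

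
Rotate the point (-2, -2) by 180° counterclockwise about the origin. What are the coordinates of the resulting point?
(2, 2)

Rotation matrix R(θ) = [[cos θ, -sin θ], [sin θ, cos θ]]; for θ = 180°:
R = [[-1, 0], [0, -1]]
Result: R × [-2, -2]ᵀ = [-1·-2 + (0)·-2, 0·-2 + (-1)·-2]ᵀ = (2, 2)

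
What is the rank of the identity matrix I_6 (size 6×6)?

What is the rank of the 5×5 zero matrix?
rank(I_6) = 6, rank(0) = 0

The identity I_6 has 6 columns that are the standard basis vectors e_1, …, e_6. These are linearly independent, so all 6 columns are pivots and rank(I_6) = 6.
The 5×5 zero matrix has every entry zero, so every row is the zero row and there are no pivots; rank(0) = 0.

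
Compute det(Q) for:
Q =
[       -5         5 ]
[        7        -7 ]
det(Q) = 0

For a 2×2 matrix [[a, b], [c, d]], det = a*d - b*c.
det(Q) = (-5)*(-7) - (5)*(7) = 35 - 35 = 0.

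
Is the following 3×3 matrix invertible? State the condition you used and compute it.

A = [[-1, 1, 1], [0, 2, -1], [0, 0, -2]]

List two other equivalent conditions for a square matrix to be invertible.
Yes, invertible; det(A) = 4 ≠ 0. Equivalent conditions: rank(A) = 3; Ax = 0 has only the trivial solution; 0 is not an eigenvalue; the columns of A are linearly independent.

To check invertibility, compute det(A).
The given matrix is triangular, so det(A) equals the product of its diagonal entries = 4 ≠ 0.
Since det(A) ≠ 0, A is invertible.
Equivalent conditions for a square matrix A to be invertible:
- rank(A) = 3 (full rank).
- The homogeneous system Ax = 0 has only the trivial solution x = 0.
- 0 is not an eigenvalue of A.
- The columns (equivalently rows) of A are linearly independent.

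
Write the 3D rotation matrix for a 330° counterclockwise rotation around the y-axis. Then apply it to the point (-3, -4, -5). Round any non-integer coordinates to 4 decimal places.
R = [[√3/2, 0, -1/2], [0, 1, 0], [1/2, 0, √3/2]]; R·(-3, -4, -5) = (-0.0981, -4.0000, -5.8301)

Rotation matrix for 330° around y-axis:
cos(330°) = √3/2, sin(330°) = -1/2
R = [[√3/2, 0, -1/2], [0, 1, 0], [1/2, 0, √3/2]]
Apply to (-3, -4, -5): R·[-3, -4, -5]ᵀ = (-0.0981, -4.0000, -5.8301)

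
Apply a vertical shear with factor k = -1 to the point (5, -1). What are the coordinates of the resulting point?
(5, -6)

Shear matrix for vertical shear with factor k = -1:
[[1, 0], [-1, 1]]
Result: (5, -1) → (5, -6)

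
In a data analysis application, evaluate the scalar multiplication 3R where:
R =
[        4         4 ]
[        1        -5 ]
3R =
[       12        12 ]
[        3       -15 ]

Scalar multiplication is elementwise: (3R)[i][j] = 3 * R[i][j].
  (3R)[0][0] = 3 * (4) = 12
  (3R)[0][1] = 3 * (4) = 12
  (3R)[1][0] = 3 * (1) = 3
  (3R)[1][1] = 3 * (-5) = -15
3R =
[       12        12 ]
[        3       -15 ]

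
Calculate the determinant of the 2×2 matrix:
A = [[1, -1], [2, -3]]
-1

For A = [[a, b], [c, d]], det(A) = a*d - b*c.
det(A) = (1)*(-3) - (-1)*(2) = -3 - -2 = -1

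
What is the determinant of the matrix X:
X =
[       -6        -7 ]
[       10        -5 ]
det(X) = 100

For a 2×2 matrix [[a, b], [c, d]], det = a*d - b*c.
det(X) = (-6)*(-5) - (-7)*(10) = 30 + 70 = 100.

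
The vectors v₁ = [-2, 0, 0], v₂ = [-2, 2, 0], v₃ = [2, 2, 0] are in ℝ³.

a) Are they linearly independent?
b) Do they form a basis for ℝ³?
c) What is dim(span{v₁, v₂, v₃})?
Not independent, not a basis, dim(span) = 2

Check whether v₃ can be written as a linear combination of v₁ and v₂.
v₃ = (-2)·v₁ + (1)·v₂ = [2, 2, 0], so the three vectors are linearly dependent.
Thus they do not form a basis for ℝ³, and dim(span{v₁, v₂, v₃}) = 2 (spanned by v₁ and v₂).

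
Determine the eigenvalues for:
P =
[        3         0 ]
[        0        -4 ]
λ = -4, 3

Solve det(P - λI) = 0. For a 2×2 matrix the characteristic equation is λ² - (trace)λ + det = 0.
trace(P) = a + d = 3 - 4 = -1.
det(P) = a*d - b*c = (3)*(-4) - (0)*(0) = -12 - 0 = -12.
Characteristic equation: λ² - (-1)λ + (-12) = 0.
Discriminant = (-1)² - 4*(-12) = 1 + 48 = 49.
λ = (-1 ± √49) / 2 = (-1 ± 7) / 2 = -4, 3.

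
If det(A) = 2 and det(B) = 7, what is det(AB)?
14

Use the multiplicative property of determinants: det(AB) = det(A)*det(B).
det(AB) = (2)*(7) = 14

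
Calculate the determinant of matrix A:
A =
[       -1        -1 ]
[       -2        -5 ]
det(A) = 3

For a 2×2 matrix [[a, b], [c, d]], det = a*d - b*c.
det(A) = (-1)*(-5) - (-1)*(-2) = 5 - 2 = 3.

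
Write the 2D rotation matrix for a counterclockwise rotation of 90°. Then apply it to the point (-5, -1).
R = [[0, -1], [1, 0]]; R·(-5, -1) = (1, -5)

Rotation matrix formula: R(θ) = [[cos θ, -sin θ], [sin θ, cos θ]]
For θ = 90°:
cos(90°) = 0
sin(90°) = 1
R = [[0, -1], [1, 0]]
Apply to (-5, -1): [0·-5 + (-1)·-1, 1·-5 + 0·-1] = (1, -5)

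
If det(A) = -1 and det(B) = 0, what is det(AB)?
0

Use the multiplicative property of determinants: det(AB) = det(A)*det(B).
det(AB) = (-1)*(0) = 0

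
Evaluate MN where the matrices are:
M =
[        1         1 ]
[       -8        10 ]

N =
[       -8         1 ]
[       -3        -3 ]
MN =
[      -11        -2 ]
[       34       -38 ]

Matrix multiplication: (MN)[i][j] = sum over k of M[i][k] * N[k][j].
  (MN)[0][0] = (1)*(-8) + (1)*(-3) = -11
  (MN)[0][1] = (1)*(1) + (1)*(-3) = -2
  (MN)[1][0] = (-8)*(-8) + (10)*(-3) = 34
  (MN)[1][1] = (-8)*(1) + (10)*(-3) = -38
MN =
[      -11        -2 ]
[       34       -38 ]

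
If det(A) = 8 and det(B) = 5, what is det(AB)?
40

Use the multiplicative property of determinants: det(AB) = det(A)*det(B).
det(AB) = (8)*(5) = 40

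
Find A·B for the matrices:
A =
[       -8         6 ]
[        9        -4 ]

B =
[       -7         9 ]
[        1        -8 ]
AB =
[       62      -120 ]
[      -67       113 ]

Matrix multiplication: (AB)[i][j] = sum over k of A[i][k] * B[k][j].
  (AB)[0][0] = (-8)*(-7) + (6)*(1) = 62
  (AB)[0][1] = (-8)*(9) + (6)*(-8) = -120
  (AB)[1][0] = (9)*(-7) + (-4)*(1) = -67
  (AB)[1][1] = (9)*(9) + (-4)*(-8) = 113
AB =
[       62      -120 ]
[      -67       113 ]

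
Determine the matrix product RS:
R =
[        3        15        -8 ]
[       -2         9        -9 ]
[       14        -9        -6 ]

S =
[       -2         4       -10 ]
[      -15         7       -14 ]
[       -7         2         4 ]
RS =
[     -175       101      -272 ]
[      -68        37      -142 ]
[      149       -19       -38 ]

Matrix multiplication: (RS)[i][j] = sum over k of R[i][k] * S[k][j].
  (RS)[0][0] = (3)*(-2) + (15)*(-15) + (-8)*(-7) = -175
  (RS)[0][1] = (3)*(4) + (15)*(7) + (-8)*(2) = 101
  (RS)[0][2] = (3)*(-10) + (15)*(-14) + (-8)*(4) = -272
  (RS)[1][0] = (-2)*(-2) + (9)*(-15) + (-9)*(-7) = -68
  (RS)[1][1] = (-2)*(4) + (9)*(7) + (-9)*(2) = 37
  (RS)[1][2] = (-2)*(-10) + (9)*(-14) + (-9)*(4) = -142
  (RS)[2][0] = (14)*(-2) + (-9)*(-15) + (-6)*(-7) = 149
  (RS)[2][1] = (14)*(4) + (-9)*(7) + (-6)*(2) = -19
  (RS)[2][2] = (14)*(-10) + (-9)*(-14) + (-6)*(4) = -38
RS =
[     -175       101      -272 ]
[      -68        37      -142 ]
[      149       -19       -38 ]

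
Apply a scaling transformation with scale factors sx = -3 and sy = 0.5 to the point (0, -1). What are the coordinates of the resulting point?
(0, -0.5)

Scaling matrix:
[[-3, 0], [0, 0.50]]
Result: (0 × -3, -1 × 0.5) = (0, -0.5)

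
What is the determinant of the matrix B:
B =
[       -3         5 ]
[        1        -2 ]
det(B) = 1

For a 2×2 matrix [[a, b], [c, d]], det = a*d - b*c.
det(B) = (-3)*(-2) - (5)*(1) = 6 - 5 = 1.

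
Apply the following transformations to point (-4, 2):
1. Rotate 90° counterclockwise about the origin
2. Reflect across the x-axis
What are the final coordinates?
(-2, 4)

Step 1: Rotate 90° → (-2, -4)
Step 2: Reflect across the x-axis → (-2, 4)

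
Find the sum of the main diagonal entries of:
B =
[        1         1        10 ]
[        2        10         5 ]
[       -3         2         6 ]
tr(B) = 1 + 10 + 6 = 17

The trace of a square matrix is the sum of its diagonal entries.
Diagonal entries of B: B[0][0] = 1, B[1][1] = 10, B[2][2] = 6.
tr(B) = 1 + 10 + 6 = 17.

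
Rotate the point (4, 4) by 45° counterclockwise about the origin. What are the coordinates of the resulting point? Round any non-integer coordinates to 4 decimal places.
(0.0000, 5.6569)

Rotation matrix R(θ) = [[cos θ, -sin θ], [sin θ, cos θ]]; for θ = 45°:
R = [[√2/2, -√2/2], [√2/2, √2/2]]
Result: R × [4, 4]ᵀ = [√2/2·4 + (-√2/2)·4, √2/2·4 + (√2/2)·4]ᵀ = (0.0000, 5.6569)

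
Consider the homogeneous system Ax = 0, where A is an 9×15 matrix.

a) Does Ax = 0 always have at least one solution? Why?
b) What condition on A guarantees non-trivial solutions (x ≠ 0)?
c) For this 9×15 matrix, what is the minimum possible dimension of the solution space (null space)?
a) Yes, x = 0 is always a solution. b) When A has linearly dependent columns (rank < n). c) Minimum nullity = 6.

a) x = 0 satisfies A·0 = 0, so the zero vector is always a solution.
b) Non-trivial solutions exist iff the columns of A are linearly dependent, equivalently rank(A) < n (the number of columns).
c) By rank-nullity, rank(A) + nullity(A) = n = 15. Since A has only 9 rows, rank(A) ≤ 9, so nullity(A) ≥ 15 - 9 = 6.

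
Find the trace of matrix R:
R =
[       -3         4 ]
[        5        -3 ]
tr(R) = -3 - 3 = -6

The trace of a square matrix is the sum of its diagonal entries.
Diagonal entries of R: R[0][0] = -3, R[1][1] = -3.
tr(R) = -3 - 3 = -6.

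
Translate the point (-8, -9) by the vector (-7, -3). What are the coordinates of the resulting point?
(-15, -12)

Translation by (-7, -3):
x' = -8 + -7 = -15
y' = -9 + -3 = -12
Homogeneous matrix: [[1, 0, -7], [0, 1, -3], [0, 0, 1]]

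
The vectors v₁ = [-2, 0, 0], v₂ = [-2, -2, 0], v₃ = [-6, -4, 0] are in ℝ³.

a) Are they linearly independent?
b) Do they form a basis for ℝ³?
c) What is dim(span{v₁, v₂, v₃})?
Not independent, not a basis, dim(span) = 2

Check whether v₃ can be written as a linear combination of v₁ and v₂.
v₃ = (1)·v₁ + (2)·v₂ = [-6, -4, 0], so the three vectors are linearly dependent.
Thus they do not form a basis for ℝ³, and dim(span{v₁, v₂, v₃}) = 2 (spanned by v₁ and v₂).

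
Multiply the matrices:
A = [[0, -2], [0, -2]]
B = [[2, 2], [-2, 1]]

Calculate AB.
[[4, -2], [4, -2]]

Each entry (i,j) of AB = sum over k of A[i][k]*B[k][j].
(AB)[0][0] = (0)*(2) + (-2)*(-2) = 4
(AB)[0][1] = (0)*(2) + (-2)*(1) = -2
(AB)[1][0] = (0)*(2) + (-2)*(-2) = 4
(AB)[1][1] = (0)*(2) + (-2)*(1) = -2
AB = [[4, -2], [4, -2]]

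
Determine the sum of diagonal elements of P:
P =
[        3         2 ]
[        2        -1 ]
tr(P) = 3 - 1 = 2

The trace of a square matrix is the sum of its diagonal entries.
Diagonal entries of P: P[0][0] = 3, P[1][1] = -1.
tr(P) = 3 - 1 = 2.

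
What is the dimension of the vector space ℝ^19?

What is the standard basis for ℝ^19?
Dimension = 19; standard basis = {e_1, e_2, e_3, …, e_19}

ℝ^19 is the space of 19-tuples of real numbers; its dimension is 19.
The standard basis consists of 19 vectors: e_1, e_2, e_3, …, e_19, where e_i is the vector with 1 in position i and 0 elsewhere.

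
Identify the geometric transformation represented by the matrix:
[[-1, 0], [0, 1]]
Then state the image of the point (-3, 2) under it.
reflection across the y-axis; image of (-3, 2) is (3, 2)

This is a symmetric orthogonal matrix with determinant -1, which characterizes a reflection in ℝ².
The matrix [[-1, 0], [0, 1]] represents: reflection across the y-axis.
Applying it to (-3, 2): [-1·-3 + 0·2, 0·-3 + 1·2] = (3, 2).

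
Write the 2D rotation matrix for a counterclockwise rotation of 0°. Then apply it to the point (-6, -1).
R = [[1, 0], [0, 1]]; R·(-6, -1) = (-6, -1)

Rotation matrix formula: R(θ) = [[cos θ, -sin θ], [sin θ, cos θ]]
For θ = 0°:
cos(0°) = 1
sin(0°) = 0
R = [[1, 0], [0, 1]]
Apply to (-6, -1): [1·-6 + (0)·-1, 0·-6 + 1·-1] = (-6, -1)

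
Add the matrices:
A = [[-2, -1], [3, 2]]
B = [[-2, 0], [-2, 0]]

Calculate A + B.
[[-4, -1], [1, 2]]

Add corresponding elements:
(-2)+(-2)=-4
(-1)+(0)=-1
(3)+(-2)=1
(2)+(0)=2
A + B = [[-4, -1], [1, 2]]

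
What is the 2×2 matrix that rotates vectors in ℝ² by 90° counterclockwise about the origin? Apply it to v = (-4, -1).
R = [[0, -1], [1, 0]]; R·v = (1, -4)

A counterclockwise rotation by angle θ in ℝ² has matrix R(θ) = [[cos θ, -sin θ], [sin θ, cos θ]].
For θ = 90°: cos θ = 0, sin θ = 1.
R(90°) = [[0, -1], [1, 0]].
R·v = [0·-4 + (-1)·-1, 1·-4 + 0·-1] = (1, -4).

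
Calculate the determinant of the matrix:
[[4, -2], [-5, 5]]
10

For a 2×2 matrix [[a, b], [c, d]], det = ad - bc
det = (4)(5) - (-2)(-5) = 20 - 10 = 10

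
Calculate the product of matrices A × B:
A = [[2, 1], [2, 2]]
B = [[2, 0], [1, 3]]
[[5, 3], [6, 6]]

Matrix multiplication:
C[0][0] = 2×2 + 1×1 = 5
C[0][1] = 2×0 + 1×3 = 3
C[1][0] = 2×2 + 2×1 = 6
C[1][1] = 2×0 + 2×3 = 6
Result: [[5, 3], [6, 6]]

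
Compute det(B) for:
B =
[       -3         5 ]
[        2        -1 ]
det(B) = -7

For a 2×2 matrix [[a, b], [c, d]], det = a*d - b*c.
det(B) = (-3)*(-1) - (5)*(2) = 3 - 10 = -7.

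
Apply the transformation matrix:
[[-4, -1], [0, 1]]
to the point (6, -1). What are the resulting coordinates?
(-23, -1)

Matrix multiplication:
[[-4, -1], [0, 1]] × [6, -1]ᵀ
= [-4×6 + -1×-1, 0×6 + 1×-1]ᵀ
= [-23.0000, -1.0000]ᵀ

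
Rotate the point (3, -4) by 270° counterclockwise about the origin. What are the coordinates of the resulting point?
(-4, -3)

Rotation matrix R(θ) = [[cos θ, -sin θ], [sin θ, cos θ]]; for θ = 270°:
R = [[0, 1], [-1, 0]]
Result: R × [3, -4]ᵀ = [0·3 + (1)·-4, -1·3 + (0)·-4]ᵀ = (-4, -3)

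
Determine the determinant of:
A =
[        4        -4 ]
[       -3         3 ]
det(A) = 0

For a 2×2 matrix [[a, b], [c, d]], det = a*d - b*c.
det(A) = (4)*(3) - (-4)*(-3) = 12 - 12 = 0.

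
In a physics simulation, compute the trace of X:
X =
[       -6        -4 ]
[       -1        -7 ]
tr(X) = -6 - 7 = -13

The trace of a square matrix is the sum of its diagonal entries.
Diagonal entries of X: X[0][0] = -6, X[1][1] = -7.
tr(X) = -6 - 7 = -13.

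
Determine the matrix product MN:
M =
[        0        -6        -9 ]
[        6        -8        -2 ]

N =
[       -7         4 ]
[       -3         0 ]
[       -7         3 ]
MN =
[       81       -27 ]
[       -4        18 ]

Matrix multiplication: (MN)[i][j] = sum over k of M[i][k] * N[k][j].
  (MN)[0][0] = (0)*(-7) + (-6)*(-3) + (-9)*(-7) = 81
  (MN)[0][1] = (0)*(4) + (-6)*(0) + (-9)*(3) = -27
  (MN)[1][0] = (6)*(-7) + (-8)*(-3) + (-2)*(-7) = -4
  (MN)[1][1] = (6)*(4) + (-8)*(0) + (-2)*(3) = 18
MN =
[       81       -27 ]
[       -4        18 ]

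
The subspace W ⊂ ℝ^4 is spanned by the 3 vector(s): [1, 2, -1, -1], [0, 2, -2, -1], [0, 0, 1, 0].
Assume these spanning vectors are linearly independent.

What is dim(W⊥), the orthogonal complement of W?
dim(W⊥) = 1

For any subspace W of ℝ^n, dim(W) + dim(W⊥) = n (the whole-space dimension).
Here the given 3 vectors are linearly independent, so dim(W) = 3.
Thus dim(W⊥) = n - dim(W) = 4 - 3 = 1.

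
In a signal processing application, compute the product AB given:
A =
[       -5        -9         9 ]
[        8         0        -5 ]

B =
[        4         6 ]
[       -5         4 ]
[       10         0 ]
AB =
[      115       -66 ]
[      -18        48 ]

Matrix multiplication: (AB)[i][j] = sum over k of A[i][k] * B[k][j].
  (AB)[0][0] = (-5)*(4) + (-9)*(-5) + (9)*(10) = 115
  (AB)[0][1] = (-5)*(6) + (-9)*(4) + (9)*(0) = -66
  (AB)[1][0] = (8)*(4) + (0)*(-5) + (-5)*(10) = -18
  (AB)[1][1] = (8)*(6) + (0)*(4) + (-5)*(0) = 48
AB =
[      115       -66 ]
[      -18        48 ]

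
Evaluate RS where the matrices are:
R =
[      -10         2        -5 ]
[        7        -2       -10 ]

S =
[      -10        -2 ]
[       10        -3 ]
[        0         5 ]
RS =
[      120       -11 ]
[      -90       -58 ]

Matrix multiplication: (RS)[i][j] = sum over k of R[i][k] * S[k][j].
  (RS)[0][0] = (-10)*(-10) + (2)*(10) + (-5)*(0) = 120
  (RS)[0][1] = (-10)*(-2) + (2)*(-3) + (-5)*(5) = -11
  (RS)[1][0] = (7)*(-10) + (-2)*(10) + (-10)*(0) = -90
  (RS)[1][1] = (7)*(-2) + (-2)*(-3) + (-10)*(5) = -58
RS =
[      120       -11 ]
[      -90       -58 ]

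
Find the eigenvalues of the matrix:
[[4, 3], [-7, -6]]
λ = -3 and λ = 1

Characteristic equation: det(A - λI) = 0
λ² - (trace)λ + (det) = 0
λ² - (-2)λ + (-3) = 0
λ² + 2λ - 3 = 0
Solving: λ = -3, 1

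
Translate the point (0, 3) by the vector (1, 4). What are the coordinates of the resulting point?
(1, 7)

Translation by (1, 4):
x' = 0 + 1 = 1
y' = 3 + 4 = 7
Homogeneous matrix: [[1, 0, 1], [0, 1, 4], [0, 0, 1]]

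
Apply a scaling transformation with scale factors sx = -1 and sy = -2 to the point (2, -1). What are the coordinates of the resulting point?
(-2, 2)

Scaling matrix:
[[-1, 0], [0, -2]]
Result: (2 × -1, -1 × -2) = (-2, 2)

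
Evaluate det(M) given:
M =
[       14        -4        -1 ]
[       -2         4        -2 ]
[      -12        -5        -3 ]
det(M) = -438

Expand along row 0 (cofactor expansion): det(M) = a*(e*i - f*h) - b*(d*i - f*g) + c*(d*h - e*g), where the 3×3 is [[a, b, c], [d, e, f], [g, h, i]].
Minor M_00 = (4)*(-3) - (-2)*(-5) = -12 - 10 = -22.
Minor M_01 = (-2)*(-3) - (-2)*(-12) = 6 - 24 = -18.
Minor M_02 = (-2)*(-5) - (4)*(-12) = 10 + 48 = 58.
det(M) = (14)*(-22) - (-4)*(-18) + (-1)*(58) = -308 - 72 - 58 = -438.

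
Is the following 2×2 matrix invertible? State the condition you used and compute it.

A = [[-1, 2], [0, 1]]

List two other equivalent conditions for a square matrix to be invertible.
Yes, invertible; det(A) = -1 ≠ 0. Equivalent conditions: rank(A) = 2; Ax = 0 has only the trivial solution; 0 is not an eigenvalue; the columns of A are linearly independent.

To check invertibility, compute det(A).
The given matrix is triangular, so det(A) equals the product of its diagonal entries = -1 ≠ 0.
Since det(A) ≠ 0, A is invertible.
Equivalent conditions for a square matrix A to be invertible:
- rank(A) = 2 (full rank).
- The homogeneous system Ax = 0 has only the trivial solution x = 0.
- 0 is not an eigenvalue of A.
- The columns (equivalently rows) of A are linearly independent.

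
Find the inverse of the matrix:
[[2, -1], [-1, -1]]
[[1/3, -1/3], [-1/3, -2/3]]

For [[a,b],[c,d]], inverse = (1/det)·[[d,-b],[-c,a]]
det = 2·-1 - -1·-1 = -3
Inverse = (1/-3)·[[-1, 1], [1, 2]]
        = [[1/3, -1/3], [-1/3, -2/3]]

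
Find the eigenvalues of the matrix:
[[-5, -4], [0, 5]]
λ = -5 and λ = 5

Characteristic equation: det(A - λI) = 0
λ² - (trace)λ + (det) = 0
λ² - (0)λ + (-25) = 0
λ² - 0λ - 25 = 0
Solving: λ = -5, 5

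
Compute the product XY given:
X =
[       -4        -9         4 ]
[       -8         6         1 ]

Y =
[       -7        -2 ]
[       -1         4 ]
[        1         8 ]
XY =
[       41         4 ]
[       51        48 ]

Matrix multiplication: (XY)[i][j] = sum over k of X[i][k] * Y[k][j].
  (XY)[0][0] = (-4)*(-7) + (-9)*(-1) + (4)*(1) = 41
  (XY)[0][1] = (-4)*(-2) + (-9)*(4) + (4)*(8) = 4
  (XY)[1][0] = (-8)*(-7) + (6)*(-1) + (1)*(1) = 51
  (XY)[1][1] = (-8)*(-2) + (6)*(4) + (1)*(8) = 48
XY =
[       41         4 ]
[       51        48 ]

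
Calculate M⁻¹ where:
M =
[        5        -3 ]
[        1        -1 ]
det(M) = -2
M⁻¹ =
[      1/2      -3/2 ]
[      1/2      -5/2 ]

For a 2×2 matrix M = [[a, b], [c, d]] with det(M) ≠ 0, M⁻¹ = (1/det(M)) * [[d, -b], [-c, a]].
det(M) = (5)*(-1) - (-3)*(1) = -5 + 3 = -2.
M⁻¹ = (1/-2) * [[-1, 3], [-1, 5]].
Dividing each entry by -2 and reducing:
M⁻¹ =
[      1/2      -3/2 ]
[      1/2      -5/2 ]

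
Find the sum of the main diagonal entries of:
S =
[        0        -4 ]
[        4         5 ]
tr(S) = 0 + 5 = 5

The trace of a square matrix is the sum of its diagonal entries.
Diagonal entries of S: S[0][0] = 0, S[1][1] = 5.
tr(S) = 0 + 5 = 5.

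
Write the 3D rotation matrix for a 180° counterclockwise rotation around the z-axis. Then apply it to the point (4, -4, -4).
R = [[-1, 0, 0], [0, -1, 0], [0, 0, 1]]; R·(4, -4, -4) = (-4, 4, -4)

Rotation matrix for 180° around z-axis:
cos(180°) = -1, sin(180°) = 0
R = [[-1, 0, 0], [0, -1, 0], [0, 0, 1]]
Apply to (4, -4, -4): R·[4, -4, -4]ᵀ = (-4, 4, -4)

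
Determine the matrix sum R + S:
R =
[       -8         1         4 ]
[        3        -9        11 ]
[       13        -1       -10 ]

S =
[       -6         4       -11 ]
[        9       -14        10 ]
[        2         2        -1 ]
R + S =
[      -14         5        -7 ]
[       12       -23        21 ]
[       15         1       -11 ]

Matrix addition is elementwise: (R+S)[i][j] = R[i][j] + S[i][j].
  (R+S)[0][0] = (-8) + (-6) = -14
  (R+S)[0][1] = (1) + (4) = 5
  (R+S)[0][2] = (4) + (-11) = -7
  (R+S)[1][0] = (3) + (9) = 12
  (R+S)[1][1] = (-9) + (-14) = -23
  (R+S)[1][2] = (11) + (10) = 21
  (R+S)[2][0] = (13) + (2) = 15
  (R+S)[2][1] = (-1) + (2) = 1
  (R+S)[2][2] = (-10) + (-1) = -11
R + S =
[      -14         5        -7 ]
[       12       -23        21 ]
[       15         1       -11 ]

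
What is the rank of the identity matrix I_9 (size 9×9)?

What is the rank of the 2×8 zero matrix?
rank(I_9) = 9, rank(0) = 0

The identity I_9 has 9 columns that are the standard basis vectors e_1, …, e_9. These are linearly independent, so all 9 columns are pivots and rank(I_9) = 9.
The 2×8 zero matrix has every entry zero, so every row is the zero row and there are no pivots; rank(0) = 0.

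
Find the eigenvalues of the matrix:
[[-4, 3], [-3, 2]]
λ = -1 and λ = -1

Characteristic equation: det(A - λI) = 0
λ² - (trace)λ + (det) = 0
λ² - (-2)λ + (1) = 0
λ² + 2λ + 1 = 0
Solving: λ = -1, -1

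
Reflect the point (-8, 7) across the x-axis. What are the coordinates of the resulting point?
(-8, -7)

Reflection across x-axis: (-8, 7) → (-8, -7)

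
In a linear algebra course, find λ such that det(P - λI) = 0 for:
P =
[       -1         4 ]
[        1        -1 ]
λ = -3, 1

Solve det(P - λI) = 0. For a 2×2 matrix the characteristic equation is λ² - (trace)λ + det = 0.
trace(P) = a + d = -1 - 1 = -2.
det(P) = a*d - b*c = (-1)*(-1) - (4)*(1) = 1 - 4 = -3.
Characteristic equation: λ² - (-2)λ + (-3) = 0.
Discriminant = (-2)² - 4*(-3) = 4 + 12 = 16.
λ = (-2 ± √16) / 2 = (-2 ± 4) / 2 = -3, 1.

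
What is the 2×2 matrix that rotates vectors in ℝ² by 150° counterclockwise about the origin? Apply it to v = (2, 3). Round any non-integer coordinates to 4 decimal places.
R = [[-√3/2, -1/2], [1/2, -√3/2]]; R·v = (-3.2321, -1.5981)

A counterclockwise rotation by angle θ in ℝ² has matrix R(θ) = [[cos θ, -sin θ], [sin θ, cos θ]].
For θ = 150°: cos θ = -√3/2, sin θ = 1/2.
R(150°) = [[-√3/2, -1/2], [1/2, -√3/2]].
R·v = [-√3/2·2 + (-1/2)·3, 1/2·2 + -√3/2·3] = (-3.2321, -1.5981).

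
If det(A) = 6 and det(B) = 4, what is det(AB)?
24

Use the multiplicative property of determinants: det(AB) = det(A)*det(B).
det(AB) = (6)*(4) = 24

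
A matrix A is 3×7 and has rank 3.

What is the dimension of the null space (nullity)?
4

The rank-nullity theorem for an m×n matrix states:
rank(A) + nullity(A) = n (the number of columns).
Here n = 7 and rank(A) = 3, so nullity(A) = 7 - 3 = 4.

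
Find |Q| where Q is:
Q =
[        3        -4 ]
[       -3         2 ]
det(Q) = -6

For a 2×2 matrix [[a, b], [c, d]], det = a*d - b*c.
det(Q) = (3)*(2) - (-4)*(-3) = 6 - 12 = -6.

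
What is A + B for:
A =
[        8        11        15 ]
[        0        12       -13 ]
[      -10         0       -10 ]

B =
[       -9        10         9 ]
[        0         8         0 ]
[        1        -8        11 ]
A + B =
[       -1        21        24 ]
[        0        20       -13 ]
[       -9        -8         1 ]

Matrix addition is elementwise: (A+B)[i][j] = A[i][j] + B[i][j].
  (A+B)[0][0] = (8) + (-9) = -1
  (A+B)[0][1] = (11) + (10) = 21
  (A+B)[0][2] = (15) + (9) = 24
  (A+B)[1][0] = (0) + (0) = 0
  (A+B)[1][1] = (12) + (8) = 20
  (A+B)[1][2] = (-13) + (0) = -13
  (A+B)[2][0] = (-10) + (1) = -9
  (A+B)[2][1] = (0) + (-8) = -8
  (A+B)[2][2] = (-10) + (11) = 1
A + B =
[       -1        21        24 ]
[        0        20       -13 ]
[       -9        -8         1 ]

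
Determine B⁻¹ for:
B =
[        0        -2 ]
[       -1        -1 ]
det(B) = -2
B⁻¹ =
[      1/2        -1 ]
[     -1/2         0 ]

For a 2×2 matrix B = [[a, b], [c, d]] with det(B) ≠ 0, B⁻¹ = (1/det(B)) * [[d, -b], [-c, a]].
det(B) = (0)*(-1) - (-2)*(-1) = 0 - 2 = -2.
B⁻¹ = (1/-2) * [[-1, 2], [1, 0]].
Dividing each entry by -2 and reducing:
B⁻¹ =
[      1/2        -1 ]
[     -1/2         0 ]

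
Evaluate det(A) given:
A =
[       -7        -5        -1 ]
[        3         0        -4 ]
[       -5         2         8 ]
det(A) = -42

Expand along row 0 (cofactor expansion): det(A) = a*(e*i - f*h) - b*(d*i - f*g) + c*(d*h - e*g), where the 3×3 is [[a, b, c], [d, e, f], [g, h, i]].
Minor M_00 = (0)*(8) - (-4)*(2) = 0 + 8 = 8.
Minor M_01 = (3)*(8) - (-4)*(-5) = 24 - 20 = 4.
Minor M_02 = (3)*(2) - (0)*(-5) = 6 - 0 = 6.
det(A) = (-7)*(8) - (-5)*(4) + (-1)*(6) = -56 + 20 - 6 = -42.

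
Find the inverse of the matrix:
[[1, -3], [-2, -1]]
[[1/7, -3/7], [-2/7, -1/7]]

For [[a,b],[c,d]], inverse = (1/det)·[[d,-b],[-c,a]]
det = 1·-1 - -3·-2 = -7
Inverse = (1/-7)·[[-1, 3], [2, 1]]
        = [[1/7, -3/7], [-2/7, -1/7]]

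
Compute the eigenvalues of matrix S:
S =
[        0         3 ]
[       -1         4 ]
λ = 1, 3

Solve det(S - λI) = 0. For a 2×2 matrix the characteristic equation is λ² - (trace)λ + det = 0.
trace(S) = a + d = 0 + 4 = 4.
det(S) = a*d - b*c = (0)*(4) - (3)*(-1) = 0 + 3 = 3.
Characteristic equation: λ² - (4)λ + (3) = 0.
Discriminant = (4)² - 4*(3) = 16 - 12 = 4.
λ = (4 ± √4) / 2 = (4 ± 2) / 2 = 1, 3.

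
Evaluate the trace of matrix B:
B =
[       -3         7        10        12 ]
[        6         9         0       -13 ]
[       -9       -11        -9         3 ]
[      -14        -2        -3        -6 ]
tr(B) = -3 + 9 - 9 - 6 = -9

The trace of a square matrix is the sum of its diagonal entries.
Diagonal entries of B: B[0][0] = -3, B[1][1] = 9, B[2][2] = -9, B[3][3] = -6.
tr(B) = -3 + 9 - 9 - 6 = -9.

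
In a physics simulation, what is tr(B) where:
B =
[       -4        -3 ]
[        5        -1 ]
tr(B) = -4 - 1 = -5

The trace of a square matrix is the sum of its diagonal entries.
Diagonal entries of B: B[0][0] = -4, B[1][1] = -1.
tr(B) = -4 - 1 = -5.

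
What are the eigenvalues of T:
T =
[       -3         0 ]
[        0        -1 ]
λ = -3, -1

Solve det(T - λI) = 0. For a 2×2 matrix the characteristic equation is λ² - (trace)λ + det = 0.
trace(T) = a + d = -3 - 1 = -4.
det(T) = a*d - b*c = (-3)*(-1) - (0)*(0) = 3 - 0 = 3.
Characteristic equation: λ² - (-4)λ + (3) = 0.
Discriminant = (-4)² - 4*(3) = 16 - 12 = 4.
λ = (-4 ± √4) / 2 = (-4 ± 2) / 2 = -3, -1.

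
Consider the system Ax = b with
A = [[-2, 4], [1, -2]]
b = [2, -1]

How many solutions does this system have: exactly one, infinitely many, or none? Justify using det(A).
Infinitely many solutions

det(A) = (-2)*(-2) - (4)*(1) = 0, so A is singular (column 2 is -2 times column 1).
b = [2, -1] = -1 * column 1 of A, so b lies in the column space of A.
A singular matrix whose right-hand side is in its column space gives a 1-parameter family of solutions — infinitely many.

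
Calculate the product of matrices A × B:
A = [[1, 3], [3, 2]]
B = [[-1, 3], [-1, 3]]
[[-4, 12], [-5, 15]]

Matrix multiplication:
C[0][0] = 1×-1 + 3×-1 = -4
C[0][1] = 1×3 + 3×3 = 12
C[1][0] = 3×-1 + 2×-1 = -5
C[1][1] = 3×3 + 2×3 = 15
Result: [[-4, 12], [-5, 15]]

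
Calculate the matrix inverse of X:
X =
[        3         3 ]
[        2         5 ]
det(X) = 9
X⁻¹ =
[      5/9      -1/3 ]
[     -2/9       1/3 ]

For a 2×2 matrix X = [[a, b], [c, d]] with det(X) ≠ 0, X⁻¹ = (1/det(X)) * [[d, -b], [-c, a]].
det(X) = (3)*(5) - (3)*(2) = 15 - 6 = 9.
X⁻¹ = (1/9) * [[5, -3], [-2, 3]].
Dividing each entry by 9 and reducing:
X⁻¹ =
[      5/9      -1/3 ]
[     -2/9       1/3 ]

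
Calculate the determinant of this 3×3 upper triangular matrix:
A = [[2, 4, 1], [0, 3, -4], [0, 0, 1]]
6

The determinant of a triangular matrix is the product of its diagonal entries (the off-diagonal entries above the diagonal do not affect it).
det(A) = (2) * (3) * (1) = 6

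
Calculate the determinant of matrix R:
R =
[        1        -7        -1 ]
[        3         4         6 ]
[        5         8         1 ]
det(R) = -237

Expand along row 0 (cofactor expansion): det(R) = a*(e*i - f*h) - b*(d*i - f*g) + c*(d*h - e*g), where the 3×3 is [[a, b, c], [d, e, f], [g, h, i]].
Minor M_00 = (4)*(1) - (6)*(8) = 4 - 48 = -44.
Minor M_01 = (3)*(1) - (6)*(5) = 3 - 30 = -27.
Minor M_02 = (3)*(8) - (4)*(5) = 24 - 20 = 4.
det(R) = (1)*(-44) - (-7)*(-27) + (-1)*(4) = -44 - 189 - 4 = -237.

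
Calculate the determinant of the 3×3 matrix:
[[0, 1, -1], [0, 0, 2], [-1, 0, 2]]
-2

Expansion along first row:
det = 0·det([[0,2],[0,2]]) - 1·det([[0,2],[-1,2]]) + -1·det([[0,0],[-1,0]])
    = 0·(0·2 - 2·0) - 1·(0·2 - 2·-1) + -1·(0·0 - 0·-1)
    = 0·0 - 1·2 + -1·0
    = 0 + -2 + 0 = -2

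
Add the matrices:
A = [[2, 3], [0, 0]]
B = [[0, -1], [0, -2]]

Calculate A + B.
[[2, 2], [0, -2]]

Add corresponding elements:
(2)+(0)=2
(3)+(-1)=2
(0)+(0)=0
(0)+(-2)=-2
A + B = [[2, 2], [0, -2]]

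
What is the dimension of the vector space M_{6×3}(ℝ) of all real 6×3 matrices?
Dimension = 18

A real 6×3 matrix is determined by its 6·3 = 18 independent entries.
A standard basis is {E_ij : 1 ≤ i ≤ 6, 1 ≤ j ≤ 3}, where E_ij has a 1 in position (i, j) and 0 elsewhere — there are 18 such matrices, and they are linearly independent and span M_{6×3}(ℝ).
Therefore dim(M_{6×3}(ℝ)) = 18.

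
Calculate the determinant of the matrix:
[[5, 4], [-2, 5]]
33

For a 2×2 matrix [[a, b], [c, d]], det = ad - bc
det = (5)(5) - (4)(-2) = 25 - -8 = 33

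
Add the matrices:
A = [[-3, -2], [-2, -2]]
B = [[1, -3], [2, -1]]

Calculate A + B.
[[-2, -5], [0, -3]]

Add corresponding elements:
(-3)+(1)=-2
(-2)+(-3)=-5
(-2)+(2)=0
(-2)+(-1)=-3
A + B = [[-2, -5], [0, -3]]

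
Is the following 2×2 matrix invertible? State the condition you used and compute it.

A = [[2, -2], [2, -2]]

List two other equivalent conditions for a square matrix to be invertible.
No, not invertible; det(A) = 0 (two rows are equal, so the rows are linearly dependent). Equivalent conditions (failing for this A): rank(A) < 2; Ax = 0 has non-trivial solutions; 0 is an eigenvalue; the columns are linearly dependent.

To check invertibility, compute det(A).
In this matrix, row 0 and the last row are identical, so one row is a scalar multiple of another and the rows are linearly dependent.
A matrix with linearly dependent rows has det = 0 and is not invertible.
Equivalent failed conditions:
- rank(A) < 2.
- Ax = 0 has non-trivial solutions.
- 0 is an eigenvalue.
- The columns are linearly dependent.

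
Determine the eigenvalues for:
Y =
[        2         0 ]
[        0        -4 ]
λ = -4, 2

Solve det(Y - λI) = 0. For a 2×2 matrix the characteristic equation is λ² - (trace)λ + det = 0.
trace(Y) = a + d = 2 - 4 = -2.
det(Y) = a*d - b*c = (2)*(-4) - (0)*(0) = -8 - 0 = -8.
Characteristic equation: λ² - (-2)λ + (-8) = 0.
Discriminant = (-2)² - 4*(-8) = 4 + 32 = 36.
λ = (-2 ± √36) / 2 = (-2 ± 6) / 2 = -4, 2.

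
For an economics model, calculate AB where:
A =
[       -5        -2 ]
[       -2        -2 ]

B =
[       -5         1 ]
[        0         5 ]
AB =
[       25       -15 ]
[       10       -12 ]

Matrix multiplication: (AB)[i][j] = sum over k of A[i][k] * B[k][j].
  (AB)[0][0] = (-5)*(-5) + (-2)*(0) = 25
  (AB)[0][1] = (-5)*(1) + (-2)*(5) = -15
  (AB)[1][0] = (-2)*(-5) + (-2)*(0) = 10
  (AB)[1][1] = (-2)*(1) + (-2)*(5) = -12
AB =
[       25       -15 ]
[       10       -12 ]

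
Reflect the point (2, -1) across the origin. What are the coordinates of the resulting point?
(-2, 1)

Reflection across origin: (2, -1) → (-2, 1)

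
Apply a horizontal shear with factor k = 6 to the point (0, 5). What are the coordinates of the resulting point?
(30, 5)

Shear matrix for horizontal shear with factor k = 6:
[[1, 6], [0, 1]]
Result: (0, 5) → (30, 5)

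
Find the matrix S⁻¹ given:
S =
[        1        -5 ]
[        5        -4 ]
det(S) = 21
S⁻¹ =
[    -4/21      5/21 ]
[    -5/21      1/21 ]

For a 2×2 matrix S = [[a, b], [c, d]] with det(S) ≠ 0, S⁻¹ = (1/det(S)) * [[d, -b], [-c, a]].
det(S) = (1)*(-4) - (-5)*(5) = -4 + 25 = 21.
S⁻¹ = (1/21) * [[-4, 5], [-5, 1]].
Dividing each entry by 21 and reducing:
S⁻¹ =
[    -4/21      5/21 ]
[    -5/21      1/21 ]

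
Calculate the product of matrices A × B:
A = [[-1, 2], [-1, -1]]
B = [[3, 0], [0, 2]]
[[-3, 4], [-3, -2]]

Matrix multiplication:
C[0][0] = -1×3 + 2×0 = -3
C[0][1] = -1×0 + 2×2 = 4
C[1][0] = -1×3 + -1×0 = -3
C[1][1] = -1×0 + -1×2 = -2
Result: [[-3, 4], [-3, -2]]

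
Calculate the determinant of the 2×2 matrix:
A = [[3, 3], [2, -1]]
-9

For A = [[a, b], [c, d]], det(A) = a*d - b*c.
det(A) = (3)*(-1) - (3)*(2) = -3 - 6 = -9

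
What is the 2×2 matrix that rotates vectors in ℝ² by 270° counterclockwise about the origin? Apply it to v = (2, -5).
R = [[0, 1], [-1, 0]]; R·v = (-5, -2)

A counterclockwise rotation by angle θ in ℝ² has matrix R(θ) = [[cos θ, -sin θ], [sin θ, cos θ]].
For θ = 270°: cos θ = 0, sin θ = -1.
R(270°) = [[0, 1], [-1, 0]].
R·v = [0·2 + (1)·-5, -1·2 + 0·-5] = (-5, -2).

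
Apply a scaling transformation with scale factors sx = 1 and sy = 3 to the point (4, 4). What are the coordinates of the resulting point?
(4, 12)

Scaling matrix:
[[1, 0], [0, 3]]
Result: (4 × 1, 4 × 3) = (4, 12)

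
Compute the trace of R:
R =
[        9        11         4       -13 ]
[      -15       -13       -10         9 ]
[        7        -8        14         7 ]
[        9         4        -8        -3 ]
tr(R) = 9 - 13 + 14 - 3 = 7

The trace of a square matrix is the sum of its diagonal entries.
Diagonal entries of R: R[0][0] = 9, R[1][1] = -13, R[2][2] = 14, R[3][3] = -3.
tr(R) = 9 - 13 + 14 - 3 = 7.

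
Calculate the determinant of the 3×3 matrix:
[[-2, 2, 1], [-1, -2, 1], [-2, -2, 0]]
-10

Expansion along first row:
det = -2·det([[-2,1],[-2,0]]) - 2·det([[-1,1],[-2,0]]) + 1·det([[-1,-2],[-2,-2]])
    = -2·(-2·0 - 1·-2) - 2·(-1·0 - 1·-2) + 1·(-1·-2 - -2·-2)
    = -2·2 - 2·2 + 1·-2
    = -4 + -4 + -2 = -10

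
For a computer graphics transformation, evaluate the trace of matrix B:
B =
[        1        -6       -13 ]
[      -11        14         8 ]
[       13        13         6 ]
tr(B) = 1 + 14 + 6 = 21

The trace of a square matrix is the sum of its diagonal entries.
Diagonal entries of B: B[0][0] = 1, B[1][1] = 14, B[2][2] = 6.
tr(B) = 1 + 14 + 6 = 21.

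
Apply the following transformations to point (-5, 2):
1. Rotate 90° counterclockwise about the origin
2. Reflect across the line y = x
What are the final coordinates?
(-5, -2)

Step 1: Rotate 90° → (-2, -5)
Step 2: Reflect across the line y = x → (-5, -2)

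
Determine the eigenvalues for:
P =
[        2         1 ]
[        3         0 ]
λ = -1, 3

Solve det(P - λI) = 0. For a 2×2 matrix the characteristic equation is λ² - (trace)λ + det = 0.
trace(P) = a + d = 2 + 0 = 2.
det(P) = a*d - b*c = (2)*(0) - (1)*(3) = 0 - 3 = -3.
Characteristic equation: λ² - (2)λ + (-3) = 0.
Discriminant = (2)² - 4*(-3) = 4 + 12 = 16.
λ = (2 ± √16) / 2 = (2 ± 4) / 2 = -1, 3.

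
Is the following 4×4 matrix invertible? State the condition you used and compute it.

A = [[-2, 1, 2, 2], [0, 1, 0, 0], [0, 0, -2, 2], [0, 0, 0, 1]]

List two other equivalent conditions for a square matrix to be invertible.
Yes, invertible; det(A) = 4 ≠ 0. Equivalent conditions: rank(A) = 4; Ax = 0 has only the trivial solution; 0 is not an eigenvalue; the columns of A are linearly independent.

To check invertibility, compute det(A).
The given matrix is triangular, so det(A) equals the product of its diagonal entries = 4 ≠ 0.
Since det(A) ≠ 0, A is invertible.
Equivalent conditions for a square matrix A to be invertible:
- rank(A) = 4 (full rank).
- The homogeneous system Ax = 0 has only the trivial solution x = 0.
- 0 is not an eigenvalue of A.
- The columns (equivalently rows) of A are linearly independent.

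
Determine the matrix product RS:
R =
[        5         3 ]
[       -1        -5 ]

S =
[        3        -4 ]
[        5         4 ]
RS =
[       30        -8 ]
[      -28       -16 ]

Matrix multiplication: (RS)[i][j] = sum over k of R[i][k] * S[k][j].
  (RS)[0][0] = (5)*(3) + (3)*(5) = 30
  (RS)[0][1] = (5)*(-4) + (3)*(4) = -8
  (RS)[1][0] = (-1)*(3) + (-5)*(5) = -28
  (RS)[1][1] = (-1)*(-4) + (-5)*(4) = -16
RS =
[       30        -8 ]
[      -28       -16 ]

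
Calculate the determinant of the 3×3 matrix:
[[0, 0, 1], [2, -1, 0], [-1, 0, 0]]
-1

Expansion along first row:
det = 0·det([[-1,0],[0,0]]) - 0·det([[2,0],[-1,0]]) + 1·det([[2,-1],[-1,0]])
    = 0·(-1·0 - 0·0) - 0·(2·0 - 0·-1) + 1·(2·0 - -1·-1)
    = 0·0 - 0·0 + 1·-1
    = 0 + 0 + -1 = -1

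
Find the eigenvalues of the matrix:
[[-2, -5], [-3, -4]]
λ = -7 and λ = 1

Characteristic equation: det(A - λI) = 0
λ² - (trace)λ + (det) = 0
λ² - (-6)λ + (-7) = 0
λ² + 6λ - 7 = 0
Solving: λ = -7, 1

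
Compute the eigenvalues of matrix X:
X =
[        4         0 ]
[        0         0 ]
λ = 0, 4

Solve det(X - λI) = 0. For a 2×2 matrix the characteristic equation is λ² - (trace)λ + det = 0.
trace(X) = a + d = 4 + 0 = 4.
det(X) = a*d - b*c = (4)*(0) - (0)*(0) = 0 - 0 = 0.
Characteristic equation: λ² - (4)λ + (0) = 0.
Discriminant = (4)² - 4*(0) = 16 - 0 = 16.
λ = (4 ± √16) / 2 = (4 ± 4) / 2 = 0, 4.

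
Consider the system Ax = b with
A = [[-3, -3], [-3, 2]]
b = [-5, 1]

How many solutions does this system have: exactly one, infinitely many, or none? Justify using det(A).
Exactly one solution

Compute det(A) = (-3)*(2) - (-3)*(-3) = -15.
Because det(A) ≠ 0, A is invertible and Ax = b has a unique solution for every b (here x = A⁻¹ b).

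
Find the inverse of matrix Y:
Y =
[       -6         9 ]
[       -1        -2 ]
det(Y) = 21
Y⁻¹ =
[    -2/21      -3/7 ]
[     1/21      -2/7 ]

For a 2×2 matrix Y = [[a, b], [c, d]] with det(Y) ≠ 0, Y⁻¹ = (1/det(Y)) * [[d, -b], [-c, a]].
det(Y) = (-6)*(-2) - (9)*(-1) = 12 + 9 = 21.
Y⁻¹ = (1/21) * [[-2, -9], [1, -6]].
Dividing each entry by 21 and reducing:
Y⁻¹ =
[    -2/21      -3/7 ]
[     1/21      -2/7 ]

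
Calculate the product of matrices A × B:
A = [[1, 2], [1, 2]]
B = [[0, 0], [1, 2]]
[[2, 4], [2, 4]]

Matrix multiplication:
C[0][0] = 1×0 + 2×1 = 2
C[0][1] = 1×0 + 2×2 = 4
C[1][0] = 1×0 + 2×1 = 2
C[1][1] = 1×0 + 2×2 = 4
Result: [[2, 4], [2, 4]]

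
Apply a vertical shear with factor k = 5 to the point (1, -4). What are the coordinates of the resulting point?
(1, 1)

Shear matrix for vertical shear with factor k = 5:
[[1, 0], [5, 1]]
Result: (1, -4) → (1, 1)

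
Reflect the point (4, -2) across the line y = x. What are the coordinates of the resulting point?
(-2, 4)

Reflection across line y = x: (4, -2) → (-2, 4)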